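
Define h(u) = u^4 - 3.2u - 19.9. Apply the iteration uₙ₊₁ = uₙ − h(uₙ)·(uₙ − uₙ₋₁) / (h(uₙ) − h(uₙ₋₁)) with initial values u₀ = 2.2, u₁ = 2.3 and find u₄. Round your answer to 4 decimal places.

2.2839

h(2.2) = -3.514400, h(2.3) = 0.724100
u₂ = 2.300000 − 0.724100·(2.300000 − 2.200000) / (0.724100 − (-3.514400)) = 2.300000 − (0.072410)/(4.238500) = 2.282916
h(2.282916) = -0.043452
u₃ = 2.282916 − (-0.043452)·(2.282916 − 2.300000) / (-0.043452 − 0.724100) = 2.282916 − (0.000742)/(-0.767552) = 2.283883
h(2.283883) = -0.000490
u₄ = 2.283883 − (-0.000490)·(2.283883 − 2.282916) / (-0.000490 − (-0.043452)) = 2.283883 − (0.000000)/(0.042962) = 2.283894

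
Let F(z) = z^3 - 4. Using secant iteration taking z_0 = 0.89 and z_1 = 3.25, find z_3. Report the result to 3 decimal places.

F(0.89) = -3.29503, F(3.25) = 30.32812
z_2 = 3.25000 − 30.32812·(3.25000 − 0.89000) / (30.32812 − (-3.29503)) = 3.25000 − (71.57437)/(33.62316) = 1.12128
F(1.12128) = -2.59026
z_3 = 1.12128 − (-2.59026)·(1.12128 − 3.25000) / (-2.59026 − 30.32812) = 1.12128 − (5.51394)/(-32.91838) = 1.28878

1.289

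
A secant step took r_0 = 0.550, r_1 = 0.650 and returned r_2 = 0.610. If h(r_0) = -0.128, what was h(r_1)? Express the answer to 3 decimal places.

The secant line through (0.550, -0.128) and (0.650, h(r_1)) crosses zero at r_2 = 0.610.
So (0.550, -0.128), (0.650, h(r_1)), (0.610, 0) are collinear:
h(r_1) = -0.128 · (0.650 − 0.610) / (0.550 − 0.610) = -0.128 · (0.04000)/(-0.06000) = 0.08533

0.085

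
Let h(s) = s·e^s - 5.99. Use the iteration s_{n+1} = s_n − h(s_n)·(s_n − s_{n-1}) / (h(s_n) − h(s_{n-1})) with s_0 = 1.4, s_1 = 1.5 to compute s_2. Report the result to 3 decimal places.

h(1.4) = -0.31272, h(1.5) = 0.73253
s_2 = 1.50000 − 0.73253·(1.50000 − 1.40000) / (0.73253 − (-0.31272)) = 1.50000 − (0.07325)/(1.04525) = 1.42992

1.430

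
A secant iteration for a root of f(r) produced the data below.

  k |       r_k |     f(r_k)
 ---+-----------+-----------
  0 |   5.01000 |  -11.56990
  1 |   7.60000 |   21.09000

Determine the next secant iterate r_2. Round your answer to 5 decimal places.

5.92752

r_2 = 7.60000 − 21.09000·(7.60000 − 5.01000) / (21.09000 − (-11.56990))
   = 7.60000 − (54.6231000)/(32.6599000) = 5.9275178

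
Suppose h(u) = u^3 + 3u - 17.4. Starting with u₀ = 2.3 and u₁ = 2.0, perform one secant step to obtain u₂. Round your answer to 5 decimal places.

h(2.3) = 1.6670000, h(2.0) = -3.4000000
u₂ = 2.0000000 − (-3.4000000)·(2.0000000 − 2.3000000) / (-3.4000000 − 1.6670000) = 2.0000000 − (1.0200000)/(-5.0670000) = 2.2013025

2.20130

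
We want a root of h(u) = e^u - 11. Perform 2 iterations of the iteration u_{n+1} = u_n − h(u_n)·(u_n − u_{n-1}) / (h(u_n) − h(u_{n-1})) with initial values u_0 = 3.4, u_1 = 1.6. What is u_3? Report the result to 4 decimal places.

h(3.4) = 18.964100, h(1.6) = -6.046968
u_2 = 1.600000 − (-6.046968)·(1.600000 − 3.400000) / (-6.046968 − 18.964100) = 1.600000 − (10.884542)/(-25.011068) = 2.035189
h(2.035189) = -3.346301
u_3 = 2.035189 − (-3.346301)·(2.035189 − 1.600000) / (-3.346301 − (-6.046968)) = 2.035189 − (-1.456274)/(2.700666) = 2.574417

2.5744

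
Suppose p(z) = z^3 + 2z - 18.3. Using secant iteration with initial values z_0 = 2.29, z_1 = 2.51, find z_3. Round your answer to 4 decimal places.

2.3829

p(2.29) = -1.711011, p(2.51) = 2.533251
z_2 = 2.510000 − 2.533251·(2.510000 − 2.290000) / (2.533251 − (-1.711011)) = 2.510000 − (0.557315)/(4.244262) = 2.378690
p(2.378690) = -0.083602
z_3 = 2.378690 − (-0.083602)·(2.378690 − 2.510000) / (-0.083602 − 2.533251) = 2.378690 − (0.010978)/(-2.616853) = 2.382885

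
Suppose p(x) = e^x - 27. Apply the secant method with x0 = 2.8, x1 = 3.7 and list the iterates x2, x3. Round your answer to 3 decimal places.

3.196, 3.277

p(2.8) = -10.55535, p(3.7) = 13.44730
x2 = 3.70000 − 13.44730·(3.70000 − 2.80000) / (13.44730 − (-10.55535)) = 3.70000 − (12.10257)/(24.00266) = 3.19578
p(3.19578) = -2.57073
x3 = 3.19578 − (-2.57073)·(3.19578 − 3.70000) / (-2.57073 − 13.44730) = 3.19578 − (1.29621)/(-16.01804) = 3.27670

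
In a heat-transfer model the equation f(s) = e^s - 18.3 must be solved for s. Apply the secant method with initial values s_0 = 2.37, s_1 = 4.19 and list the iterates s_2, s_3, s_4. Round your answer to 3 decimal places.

2.620, 2.757, 2.930

f(2.37) = -7.60261, f(4.19) = 47.72279
s_2 = 4.19000 − 47.72279·(4.19000 − 2.37000) / (47.72279 − (-7.60261)) = 4.19000 − (86.85548)/(55.32540) = 2.62010
f(2.62010) = -4.56294
s_3 = 2.62010 − (-4.56294)·(2.62010 − 4.19000) / (-4.56294 − 47.72279) = 2.62010 − (7.16337)/(-52.28573) = 2.75710
f(2.75710) = -2.54588
s_4 = 2.75710 − (-2.54588)·(2.75710 − 2.62010) / (-2.54588 − (-4.56294)) = 2.75710 − (-0.34880)/(2.01705) = 2.93003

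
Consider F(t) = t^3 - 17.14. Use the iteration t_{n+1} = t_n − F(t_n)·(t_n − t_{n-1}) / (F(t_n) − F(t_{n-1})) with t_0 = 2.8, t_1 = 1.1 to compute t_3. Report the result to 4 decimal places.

F(2.8) = 4.812000, F(1.1) = -15.809000
t_2 = 1.100000 − (-15.809000)·(1.100000 − 2.800000) / (-15.809000 − 4.812000) = 1.100000 − (26.875300)/(-20.621000) = 2.403298
F(2.403298) = -3.258939
t_3 = 2.403298 − (-3.258939)·(2.403298 − 1.100000) / (-3.258939 − (-15.809000)) = 2.403298 − (-4.247367)/(12.550061) = 2.741732

2.7417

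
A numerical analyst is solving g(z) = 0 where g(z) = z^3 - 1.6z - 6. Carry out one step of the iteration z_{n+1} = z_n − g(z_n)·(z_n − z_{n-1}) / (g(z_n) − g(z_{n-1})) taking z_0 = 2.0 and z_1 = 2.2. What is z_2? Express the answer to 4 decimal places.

2.1031

g(2.0) = -1.200000, g(2.2) = 1.128000
z_2 = 2.200000 − 1.128000·(2.200000 − 2.000000) / (1.128000 − (-1.200000)) = 2.200000 − (0.225600)/(2.328000) = 2.103093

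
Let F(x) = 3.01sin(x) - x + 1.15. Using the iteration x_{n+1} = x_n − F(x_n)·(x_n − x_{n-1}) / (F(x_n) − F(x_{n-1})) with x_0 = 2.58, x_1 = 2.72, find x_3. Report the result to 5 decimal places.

F(2.58) = 0.1729301, F(2.72) = -0.3382653
x_2 = 2.7200000 − (-0.3382653)·(2.7200000 − 2.5800000) / (-0.3382653 − 0.1729301) = 2.7200000 − (-0.0473571)/(-0.5111954) = 2.6273600
F(2.6273600) = 0.0031594
x_3 = 2.6273600 − 0.0031594·(2.6273600 − 2.7200000) / (0.0031594 − (-0.3382653)) = 2.6273600 − (-0.0002927)/(0.3414247) = 2.6282172

2.62822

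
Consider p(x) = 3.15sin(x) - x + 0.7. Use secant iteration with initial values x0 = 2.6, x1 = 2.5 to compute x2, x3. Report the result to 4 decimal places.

2.5236, 2.5240

p(2.6) = -0.276171, p(2.5) = 0.085187
x2 = 2.500000 − 0.085187·(2.500000 − 2.600000) / (0.085187 − (-0.276171)) = 2.500000 − (-0.008519)/(0.361358) = 2.523574
p(2.523574) = 0.001603
x3 = 2.523574 − 0.001603·(2.523574 − 2.500000) / (0.001603 − 0.085187) = 2.523574 − (0.000038)/(-0.083584) = 2.524026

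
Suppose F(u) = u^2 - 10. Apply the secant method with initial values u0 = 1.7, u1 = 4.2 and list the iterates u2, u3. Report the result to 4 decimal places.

2.9051, 3.1247

F(1.7) = -7.110000, F(4.2) = 7.640000
u2 = 4.200000 − 7.640000·(4.200000 − 1.700000) / (7.640000 − (-7.110000)) = 4.200000 − (19.100000)/(14.750000) = 2.905085
F(2.905085) = -1.560483
u3 = 2.905085 − (-1.560483)·(2.905085 − 4.200000) / (-1.560483 − 7.640000) = 2.905085 − (2.020693)/(-9.200483) = 3.124714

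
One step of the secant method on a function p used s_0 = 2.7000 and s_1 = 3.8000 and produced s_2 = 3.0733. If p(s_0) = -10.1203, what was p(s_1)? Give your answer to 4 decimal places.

19.7011

The secant line through (2.7000, -10.1203) and (3.8000, p(s_1)) crosses zero at s_2 = 3.0733.
So (2.7000, -10.1203), (3.8000, p(s_1)), (3.0733, 0) are collinear:
p(s_1) = -10.1203 · (3.8000 − 3.0733) / (2.7000 − 3.0733) = -10.1203 · (0.726700)/(-0.373300) = 19.701104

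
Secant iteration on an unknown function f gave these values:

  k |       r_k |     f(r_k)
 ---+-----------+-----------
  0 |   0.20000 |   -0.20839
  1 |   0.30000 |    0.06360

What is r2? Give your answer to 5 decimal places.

0.27662

r2 = 0.30000 − 0.06360·(0.30000 − 0.20000) / (0.06360 − (-0.20839))
   = 0.30000 − (0.0063600)/(0.2719900) = 0.2766168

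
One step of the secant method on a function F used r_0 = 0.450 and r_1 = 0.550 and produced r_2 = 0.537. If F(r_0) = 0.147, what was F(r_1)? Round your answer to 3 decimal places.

The secant line through (0.450, 0.147) and (0.550, F(r_1)) crosses zero at r_2 = 0.537.
So (0.450, 0.147), (0.550, F(r_1)), (0.537, 0) are collinear:
F(r_1) = 0.147 · (0.550 − 0.537) / (0.450 − 0.537) = 0.147 · (0.01300)/(-0.08700) = -0.02197

-0.022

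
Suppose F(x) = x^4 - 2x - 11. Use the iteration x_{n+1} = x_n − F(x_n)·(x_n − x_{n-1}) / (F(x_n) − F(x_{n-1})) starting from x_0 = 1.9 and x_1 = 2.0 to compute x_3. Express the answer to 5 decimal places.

1.96569

F(1.9) = -1.7679000, F(2.0) = 1.0000000
x_2 = 2.0000000 − 1.0000000·(2.0000000 − 1.9000000) / (1.0000000 − (-1.7679000)) = 2.0000000 − (0.1000000)/(2.7679000) = 1.9638715
F(1.9638715) = -0.0529033
x_3 = 1.9638715 − (-0.0529033)·(1.9638715 − 2.0000000) / (-0.0529033 − 1.0000000) = 1.9638715 − (0.0019113)/(-1.0529033) = 1.9656868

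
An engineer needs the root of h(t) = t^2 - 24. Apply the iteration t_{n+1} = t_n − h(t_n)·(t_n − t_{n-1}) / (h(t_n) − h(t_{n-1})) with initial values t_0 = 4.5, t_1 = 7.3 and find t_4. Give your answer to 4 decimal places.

h(4.5) = -3.750000, h(7.3) = 29.290000
t_2 = 7.300000 − 29.290000·(7.300000 − 4.500000) / (29.290000 − (-3.750000)) = 7.300000 − (82.012000)/(33.040000) = 4.817797
h(4.817797) = -0.788836
t_3 = 4.817797 − (-0.788836)·(4.817797 − 7.300000) / (-0.788836 − 29.290000) = 4.817797 − (1.958051)/(-30.078836) = 4.882894
h(4.882894) = -0.157347
t_4 = 4.882894 − (-0.157347)·(4.882894 − 4.817797) / (-0.157347 − (-0.788836)) = 4.882894 − (-0.010243)/(0.631489) = 4.899114

4.8991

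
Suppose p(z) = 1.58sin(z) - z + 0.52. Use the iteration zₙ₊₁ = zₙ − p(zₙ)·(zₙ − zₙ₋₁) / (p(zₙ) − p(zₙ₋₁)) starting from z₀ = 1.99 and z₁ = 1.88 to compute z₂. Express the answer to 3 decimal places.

p(1.99) = -0.02681, p(1.88) = 0.14507
z₂ = 1.88000 − 0.14507·(1.88000 − 1.99000) / (0.14507 − (-0.02681)) = 1.88000 − (-0.01596)/(0.17188) = 1.97284

1.973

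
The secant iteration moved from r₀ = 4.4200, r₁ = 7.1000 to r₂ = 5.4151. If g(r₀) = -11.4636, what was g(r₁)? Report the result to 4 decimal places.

The secant line through (4.4200, -11.4636) and (7.1000, g(r₁)) crosses zero at r₂ = 5.4151.
So (4.4200, -11.4636), (7.1000, g(r₁)), (5.4151, 0) are collinear:
g(r₁) = -11.4636 · (7.1000 − 5.4151) / (4.4200 − 5.4151) = -11.4636 · (1.684900)/(-0.995100) = 19.410129

19.4101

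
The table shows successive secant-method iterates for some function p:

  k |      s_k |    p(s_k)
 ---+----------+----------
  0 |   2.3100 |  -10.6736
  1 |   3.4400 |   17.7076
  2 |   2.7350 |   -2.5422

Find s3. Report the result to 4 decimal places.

s3 = 2.7350 − (-2.5422)·(2.7350 − 3.4400) / (-2.5422 − 17.7076)
   = 2.7350 − (1.792251)/(-20.249800) = 2.823507

2.8235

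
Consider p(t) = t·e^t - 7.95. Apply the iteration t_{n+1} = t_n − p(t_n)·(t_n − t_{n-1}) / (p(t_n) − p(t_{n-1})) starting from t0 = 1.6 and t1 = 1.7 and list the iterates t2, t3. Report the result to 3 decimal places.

p(1.6) = -0.02515, p(1.7) = 1.35571
t2 = 1.70000 − 1.35571·(1.70000 − 1.60000) / (1.35571 − (-0.02515)) = 1.70000 − (0.13557)/(1.38086) = 1.60182
p(1.60182) = -0.00167
t3 = 1.60182 − (-0.00167)·(1.60182 − 1.70000) / (-0.00167 − 1.35571) = 1.60182 − (0.00016)/(-1.35738) = 1.60194

1.602, 1.602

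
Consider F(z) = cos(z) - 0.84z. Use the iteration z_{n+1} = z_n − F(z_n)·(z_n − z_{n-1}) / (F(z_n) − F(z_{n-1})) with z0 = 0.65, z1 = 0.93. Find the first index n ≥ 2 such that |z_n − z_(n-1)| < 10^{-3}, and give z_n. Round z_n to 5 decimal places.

n = 4, z_n = 0.81581

F(0.65) = 0.2500838, F(0.93) = -0.1833660
z2 = 0.9300000 − (-0.1833660)·(0.2800000)/(-0.4334498) = 0.8115492;  |Δ| = 0.1184508
F(0.8115492) = 0.0066742
z3 = 0.8115492 − 0.0066742·(-0.1184508)/(0.1900403) = 0.8157092;  |Δ| = 0.0041600
F(0.8157092) = 0.0001564
z4 = 0.8157092 − 0.0001564·(0.0041600)/(-0.0065178) = 0.8158090;  |Δ| = 0.0000998
|z4 − z3| = 0.0000998 < 10^{-3}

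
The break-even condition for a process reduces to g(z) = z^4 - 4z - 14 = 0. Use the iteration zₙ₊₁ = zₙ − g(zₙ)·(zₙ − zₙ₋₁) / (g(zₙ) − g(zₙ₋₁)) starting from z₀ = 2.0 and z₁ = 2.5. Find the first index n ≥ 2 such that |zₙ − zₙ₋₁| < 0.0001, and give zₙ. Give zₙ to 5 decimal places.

n = 6, zₙ = 2.18359

g(2.0) = -6.0000000, g(2.5) = 15.0625000
z₂ = 2.5000000 − 15.0625000·(0.5000000)/(21.0625000) = 2.1424332;  |Δ| = 0.3575668
g(2.1424332) = -1.5014478
z₃ = 2.1424332 − (-1.5014478)·(-0.3575668)/(-16.5639478) = 2.1748451;  |Δ| = 0.0324118
g(2.1748451) = -0.3269433
z₄ = 2.1748451 − (-0.3269433)·(0.0324118)/(1.1745045) = 2.1838674;  |Δ| = 0.0090224
g(2.1838674) = 0.0105336
z₅ = 2.1838674 − 0.0105336·(0.0090224)/(0.3374769) = 2.1835858;  |Δ| = 0.0002816
g(2.1835858) = -0.0000702
z₆ = 2.1835858 − (-0.0000702)·(-0.0002816)/(-0.0106038) = 2.1835877;  |Δ| = 0.0000019
|z₆ − z₅| = 0.0000019 < 0.0001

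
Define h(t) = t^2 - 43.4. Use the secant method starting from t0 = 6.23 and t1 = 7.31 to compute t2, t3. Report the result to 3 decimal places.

h(6.23) = -4.58710, h(7.31) = 10.03610
t2 = 7.31000 − 10.03610·(7.31000 − 6.23000) / (10.03610 − (-4.58710)) = 7.31000 − (10.83899)/(14.62320) = 6.56878
h(6.56878) = -0.25111
t3 = 6.56878 − (-0.25111)·(6.56878 − 7.31000) / (-0.25111 − 10.03610) = 6.56878 − (0.18613)/(-10.28721) = 6.58687

6.569, 6.587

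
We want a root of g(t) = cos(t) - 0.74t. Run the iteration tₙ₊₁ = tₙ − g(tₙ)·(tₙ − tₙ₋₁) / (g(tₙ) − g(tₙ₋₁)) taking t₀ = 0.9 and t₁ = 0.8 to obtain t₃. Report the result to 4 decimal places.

0.8707

g(0.9) = -0.044390, g(0.8) = 0.104707
t₂ = 0.800000 − 0.104707·(0.800000 − 0.900000) / (0.104707 − (-0.044390)) = 0.800000 − (-0.010471)/(0.149097) = 0.870227
g(0.870227) = 0.000685
t₃ = 0.870227 − 0.000685·(0.870227 − 0.800000) / (0.000685 − 0.104707) = 0.870227 − (0.000048)/(-0.104022) = 0.870689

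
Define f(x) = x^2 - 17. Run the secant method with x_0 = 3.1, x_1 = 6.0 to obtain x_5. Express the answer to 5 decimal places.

f(3.1) = -7.3900000, f(6.0) = 19.0000000
x_2 = 6.0000000 − 19.0000000·(6.0000000 − 3.1000000) / (19.0000000 − (-7.3900000)) = 6.0000000 − (55.1000000)/(26.3900000) = 3.9120879
f(3.9120879) = -1.6955682
x_3 = 3.9120879 − (-1.6955682)·(3.9120879 − 6.0000000) / (-1.6955682 − 19.0000000) = 3.9120879 − (3.5401973)/(-20.6955682) = 4.0831486
f(4.0831486) = -0.3278978
x_4 = 4.0831486 − (-0.3278978)·(4.0831486 − 3.9120879) / (-0.3278978 − (-1.6955682)) = 4.0831486 − (-0.0560904)/(1.3676703) = 4.1241602
f(4.1241602) = 0.0086974
x_5 = 4.1241602 − 0.0086974·(4.1241602 − 4.0831486) / (0.0086974 − (-0.3278978)) = 4.1241602 − (0.0003567)/(0.3365953) = 4.1231005

4.12310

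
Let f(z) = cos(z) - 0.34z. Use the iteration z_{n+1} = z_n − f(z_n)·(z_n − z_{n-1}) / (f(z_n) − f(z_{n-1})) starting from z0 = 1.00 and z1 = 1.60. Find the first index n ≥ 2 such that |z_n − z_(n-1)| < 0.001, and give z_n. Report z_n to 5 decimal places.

n = 4, z_n = 1.16393

f(1.00) = 0.2003023, f(1.60) = -0.5731995
z2 = 1.6000000 − (-0.5731995)·(0.6000000)/(-0.7735018) = 1.1553731;  |Δ| = 0.4446269
f(1.1553731) = 0.0107503
z3 = 1.1553731 − 0.0107503·(-0.4446269)/(0.5839499) = 1.1635585;  |Δ| = 0.0081854
f(1.1635585) = 0.0004646
z4 = 1.1635585 − 0.0004646·(0.0081854)/(-0.0102857) = 1.1639283;  |Δ| = 0.0003697
|z4 − z3| = 0.0003697 < 0.001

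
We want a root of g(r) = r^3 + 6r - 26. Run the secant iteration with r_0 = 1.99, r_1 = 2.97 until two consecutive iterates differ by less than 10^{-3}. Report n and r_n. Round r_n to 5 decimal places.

n = 5, r_n = 2.30151

g(1.99) = -6.1794010, g(2.97) = 18.0180730
r_2 = 2.9700000 − 18.0180730·(0.9800000)/(24.1974740) = 2.2402663;  |Δ| = 0.7297337
g(2.2402663) = -1.3149686
r_3 = 2.2402663 − (-1.3149686)·(-0.7297337)/(-19.3330416) = 2.2899004;  |Δ| = 0.0496340
g(2.2899004) = -0.2531763
r_4 = 2.2899004 − (-0.2531763)·(0.0496340)/(1.0617923) = 2.3017352;  |Δ| = 0.0118349
g(2.3017352) = 0.0049700
r_5 = 2.3017352 − 0.0049700·(0.0118349)/(0.2581463) = 2.3015074;  |Δ| = 0.0002279
|r_5 − r_4| = 0.0002279 < 10^{-3}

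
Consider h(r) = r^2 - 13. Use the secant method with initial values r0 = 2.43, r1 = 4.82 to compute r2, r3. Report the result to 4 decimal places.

3.4086, 3.5765

h(2.43) = -7.095100, h(4.82) = 10.232400
r2 = 4.820000 − 10.232400·(4.820000 − 2.430000) / (10.232400 − (-7.095100)) = 4.820000 − (24.455436)/(17.327500) = 3.408634
h(3.408634) = -1.381211
r3 = 3.408634 − (-1.381211)·(3.408634 − 4.820000) / (-1.381211 − 10.232400) = 3.408634 − (1.949394)/(-11.613611) = 3.576489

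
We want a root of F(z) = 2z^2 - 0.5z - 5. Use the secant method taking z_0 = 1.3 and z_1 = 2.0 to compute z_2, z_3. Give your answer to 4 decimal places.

1.6721, 1.7078

F(1.3) = -2.270000, F(2.0) = 2.000000
z_2 = 2.000000 − 2.000000·(2.000000 − 1.300000) / (2.000000 − (-2.270000)) = 2.000000 − (1.400000)/(4.270000) = 1.672131
F(1.672131) = -0.244020
z_3 = 1.672131 − (-0.244020)·(1.672131 − 2.000000) / (-0.244020 − 2.000000) = 1.672131 − (0.080007)/(-2.244020) = 1.707784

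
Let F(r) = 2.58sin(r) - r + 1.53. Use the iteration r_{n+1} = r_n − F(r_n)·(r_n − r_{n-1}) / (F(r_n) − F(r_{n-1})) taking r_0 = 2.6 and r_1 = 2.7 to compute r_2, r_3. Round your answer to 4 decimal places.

F(2.6) = 0.259994, F(2.7) = -0.067360
r_2 = 2.700000 − (-0.067360)·(2.700000 − 2.600000) / (-0.067360 − 0.259994) = 2.700000 − (-0.006736)/(-0.327353) = 2.679423
F(2.679423) = 0.000977
r_3 = 2.679423 − 0.000977·(2.679423 − 2.700000) / (0.000977 − (-0.067360)) = 2.679423 − (-0.000020)/(0.068337) = 2.679717

2.6794, 2.6797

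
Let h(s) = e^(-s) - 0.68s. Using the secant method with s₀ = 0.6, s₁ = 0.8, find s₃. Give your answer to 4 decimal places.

0.7175

h(0.6) = 0.140812, h(0.8) = -0.094671
s₂ = 0.800000 − (-0.094671)·(0.800000 − 0.600000) / (-0.094671 − 0.140812) = 0.800000 − (-0.018934)/(-0.235483) = 0.719594
h(0.719594) = -0.002374
s₃ = 0.719594 − (-0.002374)·(0.719594 − 0.800000) / (-0.002374 − (-0.094671)) = 0.719594 − (0.000191)/(0.092297) = 0.717526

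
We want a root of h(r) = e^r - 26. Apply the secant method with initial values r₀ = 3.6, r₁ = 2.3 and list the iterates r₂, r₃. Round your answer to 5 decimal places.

3.08251, 3.35925

h(3.6) = 10.5982344, h(2.3) = -16.0258175
r₂ = 2.3000000 − (-16.0258175)·(2.3000000 − 3.6000000) / (-16.0258175 − 10.5982344) = 2.3000000 − (20.8335628)/(-26.6240520) = 3.0825091
h(3.0825091) = -4.1869352
r₃ = 3.0825091 − (-4.1869352)·(3.0825091 − 2.3000000) / (-4.1869352 − (-16.0258175)) = 3.0825091 − (-3.2763148)/(11.8388824) = 3.3592510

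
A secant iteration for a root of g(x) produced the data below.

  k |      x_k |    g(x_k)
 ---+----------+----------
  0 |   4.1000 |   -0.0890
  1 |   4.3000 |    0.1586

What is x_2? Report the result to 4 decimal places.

4.1719

x_2 = 4.3000 − 0.1586·(4.3000 − 4.1000) / (0.1586 − (-0.0890))
   = 4.3000 − (0.031720)/(0.247600) = 4.171890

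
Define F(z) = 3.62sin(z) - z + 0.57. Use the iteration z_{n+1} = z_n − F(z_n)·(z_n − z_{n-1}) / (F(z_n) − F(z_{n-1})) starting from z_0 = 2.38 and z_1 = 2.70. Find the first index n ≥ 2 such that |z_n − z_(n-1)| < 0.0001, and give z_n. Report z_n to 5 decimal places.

n = 5, z_n = 2.55967

F(2.38) = 0.6880714, F(2.70) = -0.5828848
z_2 = 2.7000000 − (-0.5828848)·(0.3200000)/(-1.2709563) = 2.5532419;  |Δ| = 0.1467581
F(2.5532419) = 0.0258214
z_3 = 2.5532419 − 0.0258214·(-0.1467581)/(0.6087062) = 2.5594674;  |Δ| = 0.0062255
F(2.5594674) = 0.0008101
z_4 = 2.5594674 − 0.0008101·(0.0062255)/(-0.0250113) = 2.5596690;  |Δ| = 0.0002016
F(2.5596690) = -0.0000013
z_5 = 2.5596690 − (-0.0000013)·(0.0002016)/(-0.0008114) = 2.5596687;  |Δ| = 0.0000003
|z_5 − z_4| = 0.0000003 < 0.0001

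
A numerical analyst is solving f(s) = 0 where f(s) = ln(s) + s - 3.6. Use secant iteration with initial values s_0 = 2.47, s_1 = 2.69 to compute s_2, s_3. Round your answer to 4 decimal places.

2.6327, 2.6322

f(2.47) = -0.225782, f(2.69) = 0.079541
s_2 = 2.690000 − 0.079541·(2.690000 − 2.470000) / (0.079541 − (-0.225782)) = 2.690000 − (0.017499)/(0.305323) = 2.632687
f(2.632687) = 0.000692
s_3 = 2.632687 − 0.000692·(2.632687 − 2.690000) / (0.000692 − 0.079541) = 2.632687 − (-0.000040)/(-0.078850) = 2.632184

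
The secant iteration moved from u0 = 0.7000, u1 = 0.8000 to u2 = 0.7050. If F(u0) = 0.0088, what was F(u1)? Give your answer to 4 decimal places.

The secant line through (0.7000, 0.0088) and (0.8000, F(u1)) crosses zero at u2 = 0.7050.
So (0.7000, 0.0088), (0.8000, F(u1)), (0.7050, 0) are collinear:
F(u1) = 0.0088 · (0.8000 − 0.7050) / (0.7000 − 0.7050) = 0.0088 · (0.095000)/(-0.005000) = -0.167200

-0.1672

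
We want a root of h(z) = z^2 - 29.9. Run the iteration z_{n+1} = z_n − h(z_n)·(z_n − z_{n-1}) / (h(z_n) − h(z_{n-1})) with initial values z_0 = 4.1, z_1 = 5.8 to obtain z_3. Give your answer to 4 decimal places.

5.4667

h(4.1) = -13.090000, h(5.8) = 3.740000
z_2 = 5.800000 − 3.740000·(5.800000 − 4.100000) / (3.740000 − (-13.090000)) = 5.800000 − (6.358000)/(16.830000) = 5.422222
h(5.422222) = -0.499506
z_3 = 5.422222 − (-0.499506)·(5.422222 − 5.800000) / (-0.499506 − 3.740000) = 5.422222 − (0.188702)/(-4.239506) = 5.466733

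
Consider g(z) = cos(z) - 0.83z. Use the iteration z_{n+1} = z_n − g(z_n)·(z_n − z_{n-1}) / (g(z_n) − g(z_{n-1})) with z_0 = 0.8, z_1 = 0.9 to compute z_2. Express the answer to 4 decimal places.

g(0.8) = 0.032707, g(0.9) = -0.125390
z_2 = 0.900000 − (-0.125390)·(0.900000 − 0.800000) / (-0.125390 − 0.032707) = 0.900000 − (-0.012539)/(-0.158097) = 0.820688

0.8207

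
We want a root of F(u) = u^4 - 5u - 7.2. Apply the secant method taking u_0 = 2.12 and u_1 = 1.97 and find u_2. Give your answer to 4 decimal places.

F(2.12) = 2.399631, F(1.97) = -1.988615
u_2 = 1.970000 − (-1.988615)·(1.970000 − 2.120000) / (-1.988615 − 2.399631) = 1.970000 − (0.298292)/(-4.388247) = 2.037975

2.0380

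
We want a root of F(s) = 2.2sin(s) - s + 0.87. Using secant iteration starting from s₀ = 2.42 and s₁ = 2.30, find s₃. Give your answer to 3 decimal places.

2.383

F(2.42) = -0.09672, F(2.30) = 0.21055
s₂ = 2.30000 − 0.21055·(2.30000 − 2.42000) / (0.21055 − (-0.09672)) = 2.30000 − (-0.02527)/(0.30727) = 2.38223
F(2.38223) = 0.00239
s₃ = 2.38223 − 0.00239·(2.38223 − 2.30000) / (0.00239 − 0.21055) = 2.38223 − (0.00020)/(-0.20816) = 2.38317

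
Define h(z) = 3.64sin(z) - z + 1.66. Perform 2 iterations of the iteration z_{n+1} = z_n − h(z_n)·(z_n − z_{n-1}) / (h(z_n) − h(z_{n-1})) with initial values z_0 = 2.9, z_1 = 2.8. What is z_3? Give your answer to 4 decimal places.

h(2.9) = -0.369132, h(2.8) = 0.079357
z_2 = 2.800000 − 0.079357·(2.800000 − 2.900000) / (0.079357 − (-0.369132)) = 2.800000 − (-0.007936)/(0.448489) = 2.817694
h(2.817694) = 0.000789
z_3 = 2.817694 − 0.000789·(2.817694 − 2.800000) / (0.000789 − 0.079357) = 2.817694 − (0.000014)/(-0.078568) = 2.817872

2.8179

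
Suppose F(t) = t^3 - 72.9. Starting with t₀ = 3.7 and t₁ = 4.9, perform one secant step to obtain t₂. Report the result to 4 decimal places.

4.0985

F(3.7) = -22.247000, F(4.9) = 44.749000
t₂ = 4.900000 − 44.749000·(4.900000 − 3.700000) / (44.749000 − (-22.247000)) = 4.900000 − (53.698800)/(66.996000) = 4.098478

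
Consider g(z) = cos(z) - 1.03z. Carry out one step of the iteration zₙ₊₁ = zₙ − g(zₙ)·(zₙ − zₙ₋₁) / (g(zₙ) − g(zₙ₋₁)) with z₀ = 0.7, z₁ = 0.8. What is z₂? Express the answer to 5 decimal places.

g(0.7) = 0.0438422, g(0.8) = -0.1272933
z₂ = 0.8000000 − (-0.1272933)·(0.8000000 − 0.7000000) / (-0.1272933 − 0.0438422) = 0.8000000 − (-0.0127293)/(-0.1711355) = 0.7256184

0.72562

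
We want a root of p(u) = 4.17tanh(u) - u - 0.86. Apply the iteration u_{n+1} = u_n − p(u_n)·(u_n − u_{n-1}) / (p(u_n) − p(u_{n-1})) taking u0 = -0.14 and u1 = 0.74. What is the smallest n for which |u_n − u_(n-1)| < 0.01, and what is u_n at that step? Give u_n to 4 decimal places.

p(-0.14) = -1.300016, p(0.74) = 1.023535
u2 = 0.740000 − 1.023535·(0.880000)/(2.323551) = 0.352356;  |Δ| = 0.387644
p(0.352356) = 0.199035
u3 = 0.352356 − 0.199035·(-0.387644)/(-0.824500) = 0.258778;  |Δ| = 0.093578
p(0.258778) = -0.063133
u4 = 0.258778 − (-0.063133)·(-0.093578)/(-0.262169) = 0.281313;  |Δ| = 0.022535
p(0.281313) = 0.001766
u5 = 0.281313 − 0.001766·(0.022535)/(0.064899) = 0.280700;  |Δ| = 0.000613
|u5 − u4| = 0.000613 < 0.01

n = 5, u_n = 0.2807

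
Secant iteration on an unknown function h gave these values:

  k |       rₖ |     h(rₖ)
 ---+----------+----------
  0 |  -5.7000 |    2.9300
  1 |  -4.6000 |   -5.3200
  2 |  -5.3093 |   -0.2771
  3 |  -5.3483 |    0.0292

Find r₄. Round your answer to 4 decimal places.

-5.3446

r₄ = -5.3483 − 0.0292·(-5.3483 − (-5.3093)) / (0.0292 − (-0.2771))
   = -5.3483 − (-0.001139)/(0.306300) = -5.344582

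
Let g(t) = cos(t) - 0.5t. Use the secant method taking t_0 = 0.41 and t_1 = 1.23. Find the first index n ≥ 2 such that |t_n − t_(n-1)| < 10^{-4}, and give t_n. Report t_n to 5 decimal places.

g(0.41) = 0.7121208, g(1.23) = -0.2807623
t_2 = 1.2300000 − (-0.2807623)·(0.8200000)/(-0.9928831) = 0.9981247;  |Δ| = 0.2318753
g(0.9981247) = 0.0428170
t_3 = 0.9981247 − 0.0428170·(-0.2318753)/(0.3235793) = 1.0288072;  |Δ| = 0.0306825
g(1.0288072) = 0.0014375
t_4 = 1.0288072 − 0.0014375·(0.0306825)/(-0.0413795) = 1.0298731;  |Δ| = 0.0010659
g(1.0298731) = -0.0000089
t_5 = 1.0298731 − (-0.0000089)·(0.0010659)/(-0.0014464) = 1.0298665;  |Δ| = 0.0000065
|t_5 − t_4| = 0.0000065 < 10^{-4}

n = 5, t_n = 1.02987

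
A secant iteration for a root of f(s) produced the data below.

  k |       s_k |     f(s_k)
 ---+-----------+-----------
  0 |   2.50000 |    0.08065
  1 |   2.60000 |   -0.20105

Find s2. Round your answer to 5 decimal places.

2.52863

s2 = 2.60000 − (-0.20105)·(2.60000 − 2.50000) / (-0.20105 − 0.08065)
   = 2.60000 − (-0.0201050)/(-0.2817000) = 2.5286297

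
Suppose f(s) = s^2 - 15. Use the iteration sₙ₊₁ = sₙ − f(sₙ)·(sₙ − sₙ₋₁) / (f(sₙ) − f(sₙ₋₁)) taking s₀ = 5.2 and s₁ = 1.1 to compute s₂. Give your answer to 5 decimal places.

3.28889

f(5.2) = 12.0400000, f(1.1) = -13.7900000
s₂ = 1.1000000 − (-13.7900000)·(1.1000000 − 5.2000000) / (-13.7900000 − 12.0400000) = 1.1000000 − (56.5390000)/(-25.8300000) = 3.2888889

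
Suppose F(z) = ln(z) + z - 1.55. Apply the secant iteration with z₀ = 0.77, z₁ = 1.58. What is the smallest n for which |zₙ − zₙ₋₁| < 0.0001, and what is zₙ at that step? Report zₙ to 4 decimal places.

F(0.77) = -1.041365, F(1.58) = 0.487425
z₂ = 1.580000 − 0.487425·(0.810000)/(1.528790) = 1.321747;  |Δ| = 0.258253
F(1.321747) = 0.050702
z₃ = 1.321747 − 0.050702·(-0.258253)/(-0.436723) = 1.291765;  |Δ| = 0.029982
F(1.291765) = -0.002225
z₄ = 1.291765 − (-0.002225)·(-0.029982)/(-0.052927) = 1.293026;  |Δ| = 0.001261
F(1.293026) = 0.000011
z₅ = 1.293026 − 0.000011·(0.001261)/(0.002236) = 1.293020;  |Δ| = 0.000006
|z₅ − z₄| = 0.000006 < 0.0001

n = 5, zₙ = 1.2930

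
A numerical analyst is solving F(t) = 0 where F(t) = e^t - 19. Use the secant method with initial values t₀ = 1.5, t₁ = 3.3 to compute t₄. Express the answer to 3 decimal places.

2.952

F(1.5) = -14.51831, F(3.3) = 8.11264
t₂ = 3.30000 − 8.11264·(3.30000 − 1.50000) / (8.11264 − (-14.51831)) = 3.30000 − (14.60275)/(22.63095) = 2.65474
F(2.65474) = -4.77865
t₃ = 2.65474 − (-4.77865)·(2.65474 − 3.30000) / (-4.77865 − 8.11264) = 2.65474 − (3.08345)/(-12.89129) = 2.89393
F(2.89393) = -0.93578
t₄ = 2.89393 − (-0.93578)·(2.89393 − 2.65474) / (-0.93578 − (-4.77865)) = 2.89393 − (-0.22383)/(3.84287) = 2.95218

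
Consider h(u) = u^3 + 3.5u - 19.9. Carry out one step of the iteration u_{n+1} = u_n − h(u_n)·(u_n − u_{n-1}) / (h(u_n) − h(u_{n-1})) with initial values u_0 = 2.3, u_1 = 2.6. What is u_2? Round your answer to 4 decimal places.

2.2853

h(2.3) = 0.317000, h(2.6) = 6.776000
u_2 = 2.600000 − 6.776000·(2.600000 − 2.300000) / (6.776000 − 0.317000) = 2.600000 − (2.032800)/(6.459000) = 2.285276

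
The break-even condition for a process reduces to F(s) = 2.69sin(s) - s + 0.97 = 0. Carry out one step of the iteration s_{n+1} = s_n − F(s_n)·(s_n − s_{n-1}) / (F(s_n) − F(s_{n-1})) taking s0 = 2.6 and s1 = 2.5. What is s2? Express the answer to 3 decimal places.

2.525

F(2.6) = -0.24330, F(2.5) = 0.07989
s2 = 2.50000 − 0.07989·(2.50000 − 2.60000) / (0.07989 − (-0.24330)) = 2.50000 − (-0.00799)/(0.32319) = 2.52472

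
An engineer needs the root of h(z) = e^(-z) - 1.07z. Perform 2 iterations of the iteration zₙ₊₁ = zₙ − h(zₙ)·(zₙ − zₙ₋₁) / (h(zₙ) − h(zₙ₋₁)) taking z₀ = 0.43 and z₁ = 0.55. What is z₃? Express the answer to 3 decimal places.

h(0.43) = 0.19041, h(0.55) = -0.01155
z₂ = 0.55000 − (-0.01155)·(0.55000 − 0.43000) / (-0.01155 − 0.19041) = 0.55000 − (-0.00139)/(-0.20196) = 0.54314
h(0.54314) = -0.00023
z₃ = 0.54314 − (-0.00023)·(0.54314 − 0.55000) / (-0.00023 − (-0.01155)) = 0.54314 − (0.00000)/(0.01132) = 0.54300

0.543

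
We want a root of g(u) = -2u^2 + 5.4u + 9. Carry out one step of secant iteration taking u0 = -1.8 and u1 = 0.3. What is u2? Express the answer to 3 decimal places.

g(-1.8) = -7.20000, g(0.3) = 10.44000
u2 = 0.30000 − 10.44000·(0.30000 − (-1.80000)) / (10.44000 − (-7.20000)) = 0.30000 − (21.92400)/(17.64000) = -0.94286

-0.943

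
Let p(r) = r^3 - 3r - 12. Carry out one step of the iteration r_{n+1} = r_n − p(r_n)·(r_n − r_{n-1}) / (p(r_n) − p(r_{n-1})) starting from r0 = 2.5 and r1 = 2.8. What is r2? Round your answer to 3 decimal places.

p(2.5) = -3.87500, p(2.8) = 1.55200
r2 = 2.80000 − 1.55200·(2.80000 − 2.50000) / (1.55200 − (-3.87500)) = 2.80000 − (0.46560)/(5.42700) = 2.71421

2.714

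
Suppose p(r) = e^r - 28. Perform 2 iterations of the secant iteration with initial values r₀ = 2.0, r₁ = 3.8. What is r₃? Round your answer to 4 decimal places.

p(2.0) = -20.610944, p(3.8) = 16.701184
r₂ = 3.800000 − 16.701184·(3.800000 − 2.000000) / (16.701184 − (-20.610944)) = 3.800000 − (30.062132)/(37.312128) = 2.994307
p(2.994307) = -8.028491
r₃ = 2.994307 − (-8.028491)·(2.994307 − 3.800000) / (-8.028491 − 16.701184) = 2.994307 − (6.468502)/(-24.729676) = 3.255875

3.2559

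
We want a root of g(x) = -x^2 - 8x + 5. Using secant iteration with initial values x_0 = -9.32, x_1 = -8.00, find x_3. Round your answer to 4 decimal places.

-8.5857

g(-9.32) = -7.302400, g(-8.00) = 5.000000
x_2 = -8.000000 − 5.000000·(-8.000000 − (-9.320000)) / (5.000000 − (-7.302400)) = -8.000000 − (6.600000)/(12.302400) = -8.536481
g(-8.536481) = 0.420343
x_3 = -8.536481 − 0.420343·(-8.536481 − (-8.000000)) / (0.420343 − 5.000000) = -8.536481 − (-0.225506)/(-4.579657) = -8.585721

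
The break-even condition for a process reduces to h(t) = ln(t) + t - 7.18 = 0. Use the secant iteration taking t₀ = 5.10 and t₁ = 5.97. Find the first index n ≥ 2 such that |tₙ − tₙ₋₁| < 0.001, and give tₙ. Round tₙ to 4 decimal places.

h(5.10) = -0.450759, h(5.97) = 0.576747
t₂ = 5.970000 − 0.576747·(0.870000)/(1.027506) = 5.481663;  |Δ| = 0.488337
h(5.481663) = 0.003071
t₃ = 5.481663 − 0.003071·(-0.488337)/(-0.573676) = 5.479048;  |Δ| = 0.002614
h(5.479048) = -0.000020
t₄ = 5.479048 − (-0.000020)·(-0.002614)/(-0.003091) = 5.479065;  |Δ| = 0.000017
|t₄ − t₃| = 0.000017 < 0.001

n = 4, tₙ = 5.4791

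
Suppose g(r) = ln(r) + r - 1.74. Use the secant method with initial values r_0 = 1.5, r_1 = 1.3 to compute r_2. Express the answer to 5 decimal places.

g(1.5) = 0.1654651, g(1.3) = -0.1776357
r_2 = 1.3000000 − (-0.1776357)·(1.3000000 − 1.5000000) / (-0.1776357 − 0.1654651) = 1.3000000 − (0.0355271)/(-0.3431008) = 1.4035472

1.40355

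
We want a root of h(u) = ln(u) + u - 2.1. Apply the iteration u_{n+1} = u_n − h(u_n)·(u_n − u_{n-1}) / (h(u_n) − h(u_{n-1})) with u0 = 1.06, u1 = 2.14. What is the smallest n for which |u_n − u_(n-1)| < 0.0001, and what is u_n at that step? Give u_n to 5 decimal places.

n = 5, u_n = 1.61850

h(1.06) = -0.9817311, h(2.14) = 0.8008058
u2 = 2.1400000 − 0.8008058·(1.0800000)/(1.7825369) = 1.6548093;  |Δ| = 0.4851907
h(1.6548093) = 0.0584951
u3 = 1.6548093 − 0.0584951·(-0.4851907)/(-0.7423107) = 1.6165756;  |Δ| = 0.0382337
h(1.6165756) = -0.0031143
u4 = 1.6165756 − (-0.0031143)·(-0.0382337)/(-0.0616094) = 1.6185083;  |Δ| = 0.0019327
h(1.6185083) = 0.0000132
u5 = 1.6185083 − 0.0000132·(0.0019327)/(0.0031275) = 1.6185001;  |Δ| = 0.0000082
|u5 − u4| = 0.0000082 < 0.0001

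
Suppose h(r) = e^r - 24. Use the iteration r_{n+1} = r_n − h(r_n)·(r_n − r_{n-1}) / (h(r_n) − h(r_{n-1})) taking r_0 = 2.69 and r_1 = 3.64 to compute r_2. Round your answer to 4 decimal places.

3.0669

h(2.69) = -9.268324, h(3.64) = 14.091837
r_2 = 3.640000 − 14.091837·(3.640000 − 2.690000) / (14.091837 − (-9.268324)) = 3.640000 − (13.387245)/(23.360161) = 3.066920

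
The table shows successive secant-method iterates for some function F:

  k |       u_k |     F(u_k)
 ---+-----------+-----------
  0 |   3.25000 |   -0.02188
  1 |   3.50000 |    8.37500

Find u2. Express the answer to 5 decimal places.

3.25065

u2 = 3.50000 − 8.37500·(3.50000 − 3.25000) / (8.37500 − (-0.02188))
   = 3.50000 − (2.0937500)/(8.3968800) = 3.2506514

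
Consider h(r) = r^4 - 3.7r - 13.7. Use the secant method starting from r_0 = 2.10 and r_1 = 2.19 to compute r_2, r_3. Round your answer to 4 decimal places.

2.1565, 2.1579

h(2.10) = -2.021900, h(2.19) = 1.199575
r_2 = 2.190000 − 1.199575·(2.190000 − 2.100000) / (1.199575 − (-2.021900)) = 2.190000 − (0.107962)/(3.221475) = 2.156487
h(2.156487) = -0.052451
r_3 = 2.156487 − (-0.052451)·(2.156487 − 2.190000) / (-0.052451 − 1.199575) = 2.156487 − (0.001758)/(-1.252026) = 2.157891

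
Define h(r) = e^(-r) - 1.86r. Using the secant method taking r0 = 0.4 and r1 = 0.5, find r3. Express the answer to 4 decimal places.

h(0.4) = -0.073680, h(0.5) = -0.323469
r2 = 0.500000 − (-0.323469)·(0.500000 − 0.400000) / (-0.323469 − (-0.073680)) = 0.500000 − (-0.032347)/(-0.249789) = 0.370503
h(0.370503) = 0.001251
r3 = 0.370503 − 0.001251·(0.370503 − 0.500000) / (0.001251 − (-0.323469)) = 0.370503 − (-0.000162)/(0.324720) = 0.371002

0.3710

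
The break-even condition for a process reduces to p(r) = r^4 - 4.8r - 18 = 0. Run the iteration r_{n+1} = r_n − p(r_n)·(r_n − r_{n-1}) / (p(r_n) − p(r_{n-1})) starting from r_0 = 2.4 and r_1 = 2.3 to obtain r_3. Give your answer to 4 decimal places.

2.3237

p(2.4) = 3.657600, p(2.3) = -1.055900
r_2 = 2.300000 − (-1.055900)·(2.300000 − 2.400000) / (-1.055900 − 3.657600) = 2.300000 − (0.105590)/(-4.713500) = 2.322402
p(2.322402) = -0.057154
r_3 = 2.322402 − (-0.057154)·(2.322402 − 2.300000) / (-0.057154 − (-1.055900)) = 2.322402 − (-0.001280)/(0.998746) = 2.323684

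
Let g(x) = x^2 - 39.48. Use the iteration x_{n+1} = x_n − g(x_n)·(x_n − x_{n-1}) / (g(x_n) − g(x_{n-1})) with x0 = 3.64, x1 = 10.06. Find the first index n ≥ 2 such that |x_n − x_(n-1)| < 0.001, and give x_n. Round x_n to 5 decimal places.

n = 6, x_n = 6.28331

g(3.64) = -26.2304000, g(10.06) = 61.7236000
x2 = 10.0600000 − 61.7236000·(6.4200000)/(87.9540000) = 5.5546277;  |Δ| = 4.5053723
g(5.5546277) = -8.6261107
x3 = 5.5546277 − (-8.6261107)·(-4.5053723)/(-70.3497107) = 6.1070655;  |Δ| = 0.5524378
g(6.1070655) = -2.1837504
x4 = 6.1070655 − (-2.1837504)·(0.5524378)/(6.4423603) = 6.2943240;  |Δ| = 0.1872584
g(6.2943240) = 0.1385144
x5 = 6.2943240 − 0.1385144·(0.1872584)/(2.3222648) = 6.2831547;  |Δ| = 0.0111693
g(6.2831547) = -0.0019668
x6 = 6.2831547 − (-0.0019668)·(-0.0111693)/(-0.1404811) = 6.2833111;  |Δ| = 0.0001564
|x6 − x5| = 0.0001564 < 0.001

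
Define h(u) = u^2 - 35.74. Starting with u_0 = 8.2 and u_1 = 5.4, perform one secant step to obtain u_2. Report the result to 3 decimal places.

h(8.2) = 31.50000, h(5.4) = -6.58000
u_2 = 5.40000 − (-6.58000)·(5.40000 − 8.20000) / (-6.58000 − 31.50000) = 5.40000 − (18.42400)/(-38.08000) = 5.88382

5.884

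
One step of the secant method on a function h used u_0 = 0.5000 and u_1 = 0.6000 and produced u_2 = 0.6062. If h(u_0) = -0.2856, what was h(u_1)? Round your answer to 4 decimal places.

The secant line through (0.5000, -0.2856) and (0.6000, h(u_1)) crosses zero at u_2 = 0.6062.
So (0.5000, -0.2856), (0.6000, h(u_1)), (0.6062, 0) are collinear:
h(u_1) = -0.2856 · (0.6000 − 0.6062) / (0.5000 − 0.6062) = -0.2856 · (-0.006200)/(-0.106200) = -0.016673

-0.0167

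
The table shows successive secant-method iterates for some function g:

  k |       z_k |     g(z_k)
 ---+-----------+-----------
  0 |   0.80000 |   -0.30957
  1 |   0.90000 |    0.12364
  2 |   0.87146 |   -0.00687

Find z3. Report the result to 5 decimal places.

0.87296

z3 = 0.87146 − (-0.00687)·(0.87146 − 0.90000) / (-0.00687 − 0.12364)
   = 0.87146 − (0.0001961)/(-0.1305100) = 0.8729623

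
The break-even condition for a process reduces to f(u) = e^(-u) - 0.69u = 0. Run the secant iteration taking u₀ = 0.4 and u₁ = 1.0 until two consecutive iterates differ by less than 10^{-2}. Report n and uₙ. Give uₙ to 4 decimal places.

f(0.4) = 0.394320, f(1.0) = -0.322121
u₂ = 1.000000 − (-0.322121)·(0.600000)/(-0.716441) = 0.730233;  |Δ| = 0.269767
f(0.730233) = -0.022064
u₃ = 0.730233 − (-0.022064)·(-0.269767)/(0.300057) = 0.710396;  |Δ| = 0.019836
f(0.710396) = 0.001276
u₄ = 0.710396 − 0.001276·(-0.019836)/(0.023340) = 0.711481;  |Δ| = 0.001084
|u₄ − u₃| = 0.001084 < 10^{-2}

n = 4, uₙ = 0.7115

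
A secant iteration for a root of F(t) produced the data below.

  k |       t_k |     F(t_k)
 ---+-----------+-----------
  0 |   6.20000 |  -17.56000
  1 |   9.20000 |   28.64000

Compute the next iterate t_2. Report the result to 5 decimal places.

t_2 = 9.20000 − 28.64000·(9.20000 − 6.20000) / (28.64000 − (-17.56000))
   = 9.20000 − (85.9200000)/(46.2000000) = 7.3402597

7.34026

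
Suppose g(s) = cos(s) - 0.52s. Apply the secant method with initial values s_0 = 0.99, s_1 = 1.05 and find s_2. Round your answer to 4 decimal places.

g(0.99) = 0.033890, g(1.05) = -0.048429
s_2 = 1.050000 − (-0.048429)·(1.050000 − 0.990000) / (-0.048429 − 0.033890) = 1.050000 − (-0.002906)/(-0.082319) = 1.014701

1.0147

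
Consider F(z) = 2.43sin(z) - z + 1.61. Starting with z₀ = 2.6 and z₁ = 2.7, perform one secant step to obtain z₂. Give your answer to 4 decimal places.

F(2.6) = 0.262668, F(2.7) = -0.051467
z₂ = 2.700000 − (-0.051467)·(2.700000 − 2.600000) / (-0.051467 − 0.262668) = 2.700000 − (-0.005147)/(-0.314135) = 2.683616

2.6836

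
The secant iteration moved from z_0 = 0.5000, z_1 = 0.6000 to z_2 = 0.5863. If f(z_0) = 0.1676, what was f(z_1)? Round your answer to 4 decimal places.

The secant line through (0.5000, 0.1676) and (0.6000, f(z_1)) crosses zero at z_2 = 0.5863.
So (0.5000, 0.1676), (0.6000, f(z_1)), (0.5863, 0) are collinear:
f(z_1) = 0.1676 · (0.6000 − 0.5863) / (0.5000 − 0.5863) = 0.1676 · (0.013700)/(-0.086300) = -0.026606

-0.0266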